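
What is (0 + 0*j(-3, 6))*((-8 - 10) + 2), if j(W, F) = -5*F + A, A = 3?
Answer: 0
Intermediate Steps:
j(W, F) = 3 - 5*F (j(W, F) = -5*F + 3 = 3 - 5*F)
(0 + 0*j(-3, 6))*((-8 - 10) + 2) = (0 + 0*(3 - 5*6))*((-8 - 10) + 2) = (0 + 0*(3 - 30))*(-18 + 2) = (0 + 0*(-27))*(-16) = (0 + 0)*(-16) = 0*(-16) = 0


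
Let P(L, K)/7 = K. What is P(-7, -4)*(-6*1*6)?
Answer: 1008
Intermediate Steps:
P(L, K) = 7*K
P(-7, -4)*(-6*1*6) = (7*(-4))*(-6*1*6) = -(-168)*6 = -28*(-36) = 1008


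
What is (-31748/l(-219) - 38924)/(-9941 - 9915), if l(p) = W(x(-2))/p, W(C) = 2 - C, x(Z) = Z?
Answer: -1699279/19856 ≈ -85.580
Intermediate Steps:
l(p) = 4/p (l(p) = (2 - 1*(-2))/p = (2 + 2)/p = 4/p)
(-31748/l(-219) - 38924)/(-9941 - 9915) = (-31748/(4/(-219)) - 38924)/(-9941 - 9915) = (-31748/(4*(-1/219)) - 38924)/(-19856) = (-31748/(-4/219) - 38924)*(-1/19856) = (-31748*(-219/4) - 38924)*(-1/19856) = (1738203 - 38924)*(-1/19856) = 1699279*(-1/19856) = -1699279/19856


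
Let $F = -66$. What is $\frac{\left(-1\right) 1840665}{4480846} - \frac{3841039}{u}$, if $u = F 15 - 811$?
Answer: $\frac{17207789201329}{8070003646} \approx 2132.3$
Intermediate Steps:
$u = -1801$ ($u = \left(-66\right) 15 - 811 = -990 - 811 = -1801$)
$\frac{\left(-1\right) 1840665}{4480846} - \frac{3841039}{u} = \frac{\left(-1\right) 1840665}{4480846} - \frac{3841039}{-1801} = \left(-1840665\right) \frac{1}{4480846} - - \frac{3841039}{1801} = - \frac{1840665}{4480846} + \frac{3841039}{1801} = \frac{17207789201329}{8070003646}$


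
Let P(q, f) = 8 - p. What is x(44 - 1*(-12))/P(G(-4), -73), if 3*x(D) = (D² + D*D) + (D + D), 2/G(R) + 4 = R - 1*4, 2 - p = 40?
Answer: 1064/23 ≈ 46.261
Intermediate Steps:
p = -38 (p = 2 - 1*40 = 2 - 40 = -38)
G(R) = 2/(-8 + R) (G(R) = 2/(-4 + (R - 1*4)) = 2/(-4 + (R - 4)) = 2/(-4 + (-4 + R)) = 2/(-8 + R))
P(q, f) = 46 (P(q, f) = 8 - 1*(-38) = 8 + 38 = 46)
x(D) = 2*D/3 + 2*D²/3 (x(D) = ((D² + D*D) + (D + D))/3 = ((D² + D²) + 2*D)/3 = (2*D² + 2*D)/3 = (2*D + 2*D²)/3 = 2*D/3 + 2*D²/3)
x(44 - 1*(-12))/P(G(-4), -73) = (2*(44 - 1*(-12))*(1 + (44 - 1*(-12)))/3)/46 = (2*(44 + 12)*(1 + (44 + 12))/3)*(1/46) = ((⅔)*56*(1 + 56))*(1/46) = ((⅔)*56*57)*(1/46) = 2128*(1/46) = 1064/23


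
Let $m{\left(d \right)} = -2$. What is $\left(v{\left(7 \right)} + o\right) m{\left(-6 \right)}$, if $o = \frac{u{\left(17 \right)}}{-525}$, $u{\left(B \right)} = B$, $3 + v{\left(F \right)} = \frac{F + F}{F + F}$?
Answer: $\frac{2134}{525} \approx 4.0648$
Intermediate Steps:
$v{\left(F \right)} = -2$ ($v{\left(F \right)} = -3 + \frac{F + F}{F + F} = -3 + \frac{2 F}{2 F} = -3 + 2 F \frac{1}{2 F} = -3 + 1 = -2$)
$o = - \frac{17}{525}$ ($o = \frac{17}{-525} = 17 \left(- \frac{1}{525}\right) = - \frac{17}{525} \approx -0.032381$)
$\left(v{\left(7 \right)} + o\right) m{\left(-6 \right)} = \left(-2 - \frac{17}{525}\right) \left(-2\right) = \left(- \frac{1067}{525}\right) \left(-2\right) = \frac{2134}{525}$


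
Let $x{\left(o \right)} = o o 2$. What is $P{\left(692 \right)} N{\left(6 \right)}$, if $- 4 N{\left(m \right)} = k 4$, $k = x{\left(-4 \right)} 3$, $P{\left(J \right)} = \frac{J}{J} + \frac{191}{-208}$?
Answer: $- \frac{102}{13} \approx -7.8462$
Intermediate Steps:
$x{\left(o \right)} = 2 o^{2}$ ($x{\left(o \right)} = o^{2} \cdot 2 = 2 o^{2}$)
$P{\left(J \right)} = \frac{17}{208}$ ($P{\left(J \right)} = 1 + 191 \left(- \frac{1}{208}\right) = 1 - \frac{191}{208} = \frac{17}{208}$)
$k = 96$ ($k = 2 \left(-4\right)^{2} \cdot 3 = 2 \cdot 16 \cdot 3 = 32 \cdot 3 = 96$)
$N{\left(m \right)} = -96$ ($N{\left(m \right)} = - \frac{96 \cdot 4}{4} = \left(- \frac{1}{4}\right) 384 = -96$)
$P{\left(692 \right)} N{\left(6 \right)} = \frac{17}{208} \left(-96\right) = - \frac{102}{13}$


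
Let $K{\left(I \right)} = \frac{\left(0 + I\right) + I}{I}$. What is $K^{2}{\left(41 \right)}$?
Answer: $4$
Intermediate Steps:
$K{\left(I \right)} = 2$ ($K{\left(I \right)} = \frac{I + I}{I} = \frac{2 I}{I} = 2$)
$K^{2}{\left(41 \right)} = 2^{2} = 4$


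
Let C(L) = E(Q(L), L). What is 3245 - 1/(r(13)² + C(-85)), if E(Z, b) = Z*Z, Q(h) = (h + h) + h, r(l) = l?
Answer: 211554529/65194 ≈ 3245.0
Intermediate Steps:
Q(h) = 3*h (Q(h) = 2*h + h = 3*h)
E(Z, b) = Z²
C(L) = 9*L² (C(L) = (3*L)² = 9*L²)
3245 - 1/(r(13)² + C(-85)) = 3245 - 1/(13² + 9*(-85)²) = 3245 - 1/(169 + 9*7225) = 3245 - 1/(169 + 65025) = 3245 - 1/65194 = 211554529/65194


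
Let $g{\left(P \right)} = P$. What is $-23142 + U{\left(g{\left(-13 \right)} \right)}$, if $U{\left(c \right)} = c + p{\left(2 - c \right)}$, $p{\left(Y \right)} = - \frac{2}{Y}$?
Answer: $- \frac{347327}{15} \approx -23155.0$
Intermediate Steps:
$U{\left(c \right)} = c - \frac{2}{2 - c}$
$-23142 + U{\left(g{\left(-13 \right)} \right)} = -23142 + \frac{2 - 13 \left(-2 - 13\right)}{-2 - 13} = -23142 + \frac{2 - -195}{-15} = -23142 - \frac{2 + 195}{15} = -23142 - \frac{197}{15} = - \frac{347327}{15}$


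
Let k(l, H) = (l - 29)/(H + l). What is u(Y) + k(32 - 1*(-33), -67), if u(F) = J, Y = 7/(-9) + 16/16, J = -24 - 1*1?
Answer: -43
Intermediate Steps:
J = -25 (J = -24 - 1 = -25)
k(l, H) = (-29 + l)/(H + l)
Y = 2/9 (Y = 7*(-⅑) + 16*(1/16) = -7/9 + 1 = 2/9 ≈ 0.22222)
u(F) = -25
u(Y) + k(32 - 1*(-33), -67) = -25 + (-29 + (32 - 1*(-33)))/(-67 + (32 - 1*(-33))) = -25 + (-29 + (32 + 33))/(-67 + (32 + 33)) = -25 + (-29 + 65)/(-67 + 65) = -25 + 36/(-2) = -25 - ½*36 = -25 - 18 = -43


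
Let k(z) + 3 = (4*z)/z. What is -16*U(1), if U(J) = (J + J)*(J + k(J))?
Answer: -64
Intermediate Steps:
k(z) = 1 (k(z) = -3 + (4*z)/z = -3 + 4 = 1)
U(J) = 2*J*(1 + J) (U(J) = (J + J)*(J + 1) = (2*J)*(1 + J) = 2*J*(1 + J))
-16*U(1) = -32*(1 + 1) = -32*2 = -16*4 = -64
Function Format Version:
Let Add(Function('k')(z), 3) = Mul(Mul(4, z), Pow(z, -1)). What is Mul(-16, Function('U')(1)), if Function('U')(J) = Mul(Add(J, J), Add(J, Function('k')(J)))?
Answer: -64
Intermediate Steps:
Function('k')(z) = 1 (Function('k')(z) = Add(-3, Mul(Mul(4, z), Pow(z, -1))) = Add(-3, 4) = 1)
Function('U')(J) = Mul(2, J, Add(1, J)) (Function('U')(J) = Mul(Add(J, J), Add(J, 1)) = Mul(Mul(2, J), Add(1, J)) = Mul(2, J, Add(1, J)))
Mul(-16, Function('U')(1)) = Mul(-16, Mul(2, 1, Add(1, 1))) = Mul(-16, Mul(2, 1, 2)) = Mul(-16, 4) = -64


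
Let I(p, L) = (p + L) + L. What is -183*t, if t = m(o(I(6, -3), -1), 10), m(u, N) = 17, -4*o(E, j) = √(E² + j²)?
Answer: -3111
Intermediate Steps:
I(p, L) = p + 2*L (I(p, L) = (L + p) + L = p + 2*L)
o(E, j) = -√(E² + j²)/4
t = 17
-183*t = -183*17 = -3111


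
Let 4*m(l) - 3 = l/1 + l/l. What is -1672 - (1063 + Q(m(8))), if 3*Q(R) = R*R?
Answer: -2738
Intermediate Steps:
m(l) = 1 + l/4 (m(l) = ¾ + (l/1 + l/l)/4 = ¾ + (l*1 + 1)/4 = ¾ + (l + 1)/4 = ¾ + (1 + l)/4 = ¾ + (¼ + l/4) = 1 + l/4)
Q(R) = R²/3 (Q(R) = (R*R)/3 = R²/3)
-1672 - (1063 + Q(m(8))) = -1672 - (1063 + (1 + (¼)*8)²/3) = -1672 - (1063 + (1 + 2)²/3) = -1672 - (1063 + (⅓)*3²) = -1672 - (1063 + (⅓)*9) = -1672 - (1063 + 3) = -1672 - 1*1066 = -1672 - 1066 = -2738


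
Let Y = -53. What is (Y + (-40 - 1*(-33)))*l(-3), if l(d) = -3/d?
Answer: -60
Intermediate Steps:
(Y + (-40 - 1*(-33)))*l(-3) = (-53 + (-40 - 1*(-33)))*(-3/(-3)) = (-53 + (-40 + 33))*(-3*(-⅓)) = (-53 - 7)*1 = -60*1 = -60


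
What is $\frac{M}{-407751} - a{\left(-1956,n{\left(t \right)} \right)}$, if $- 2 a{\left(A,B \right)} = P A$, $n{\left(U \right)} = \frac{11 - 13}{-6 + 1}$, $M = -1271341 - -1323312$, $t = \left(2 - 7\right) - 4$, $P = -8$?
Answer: $\frac{3190191853}{407751} \approx 7823.9$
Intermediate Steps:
$t = -9$ ($t = -5 - 4 = -9$)
$M = 51971$ ($M = -1271341 + 1323312 = 51971$)
$n{\left(U \right)} = \frac{2}{5}$ ($n{\left(U \right)} = - \frac{2}{-5} = \left(-2\right) \left(- \frac{1}{5}\right) = \frac{2}{5}$)
$a{\left(A,B \right)} = 4 A$ ($a{\left(A,B \right)} = - \frac{\left(-8\right) A}{2} = 4 A$)
$\frac{M}{-407751} - a{\left(-1956,n{\left(t \right)} \right)} = \frac{51971}{-407751} - 4 \left(-1956\right) = 51971 \left(- \frac{1}{407751}\right) - -7824 = - \frac{51971}{407751} + 7824 = \frac{3190191853}{407751}$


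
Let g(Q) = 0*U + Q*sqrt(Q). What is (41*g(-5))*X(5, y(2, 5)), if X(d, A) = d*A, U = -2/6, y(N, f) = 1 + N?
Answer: -3075*I*sqrt(5) ≈ -6875.9*I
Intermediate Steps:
U = -1/3 (U = -2*1/6 = -1/3 ≈ -0.33333)
X(d, A) = A*d
g(Q) = Q**(3/2) (g(Q) = 0*(-1/3) + Q*sqrt(Q) = 0 + Q**(3/2) = Q**(3/2))
(41*g(-5))*X(5, y(2, 5)) = (41*(-5)**(3/2))*((1 + 2)*5) = (41*(-5*I*sqrt(5)))*(3*5) = -205*I*sqrt(5)*15 = -3075*I*sqrt(5)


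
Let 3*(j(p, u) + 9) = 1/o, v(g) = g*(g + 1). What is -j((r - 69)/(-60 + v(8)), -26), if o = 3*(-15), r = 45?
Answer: 1216/135 ≈ 9.0074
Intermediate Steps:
v(g) = g*(1 + g)
o = -45
j(p, u) = -1216/135 (j(p, u) = -9 + (1/3)/(-45) = -9 + (1/3)*(-1/45) = -9 - 1/135 = -1216/135)
-j((r - 69)/(-60 + v(8)), -26) = -1*(-1216/135) = 1216/135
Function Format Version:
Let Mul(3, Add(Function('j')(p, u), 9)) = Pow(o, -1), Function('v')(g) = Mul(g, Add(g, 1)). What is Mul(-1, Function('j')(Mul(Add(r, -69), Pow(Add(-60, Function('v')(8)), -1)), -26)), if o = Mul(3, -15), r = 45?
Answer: Rational(1216, 135) ≈ 9.0074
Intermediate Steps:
Function('v')(g) = Mul(g, Add(1, g))
o = -45
Function('j')(p, u) = Rational(-1216, 135) (Function('j')(p, u) = Add(-9, Mul(Rational(1, 3), Pow(-45, -1))) = Add(-9, Mul(Rational(1, 3), Rational(-1, 45))) = Add(-9, Rational(-1, 135)) = Rational(-1216, 135))
Mul(-1, Function('j')(Mul(Add(r, -69), Pow(Add(-60, Function('v')(8)), -1)), -26)) = Mul(-1, Rational(-1216, 135)) = Rational(1216, 135)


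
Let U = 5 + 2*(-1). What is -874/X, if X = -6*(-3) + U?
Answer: -874/21 ≈ -41.619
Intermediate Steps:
U = 3 (U = 5 - 2 = 3)
X = 21 (X = -6*(-3) + 3 = 18 + 3 = 21)
-874/X = -874/21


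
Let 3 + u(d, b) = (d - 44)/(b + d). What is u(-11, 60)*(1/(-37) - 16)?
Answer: 119786/1813 ≈ 66.071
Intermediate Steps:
u(d, b) = -3 + (-44 + d)/(b + d) (u(d, b) = -3 + (d - 44)/(b + d) = -3 + (-44 + d)/(b + d))
u(-11, 60)*(1/(-37) - 16) = ((-44 - 3*60 - 2*(-11))/(60 - 11))*(1/(-37) - 16) = ((-44 - 180 + 22)/49)*(-1/37 - 16) = ((1/49)*(-202))*(-593/37) = -202/49*(-593/37) = 119786/1813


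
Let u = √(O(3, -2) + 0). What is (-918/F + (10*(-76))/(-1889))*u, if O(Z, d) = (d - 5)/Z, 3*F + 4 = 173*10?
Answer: -1945273*I*√21/4890621 ≈ -1.8227*I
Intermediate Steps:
F = 1726/3 (F = -4/3 + (173*10)/3 = -4/3 + (⅓)*1730 = -4/3 + 1730/3 = 1726/3 ≈ 575.33)
O(Z, d) = (-5 + d)/Z
u = I*√21/3 (u = √((-5 - 2)/3 + 0) = √((⅓)*(-7) + 0) = √(-7/3 + 0) = √(-7/3) = I*√21/3 ≈ 1.5275*I)
(-918/F + (10*(-76))/(-1889))*u = (-918/1726/3 + (10*(-76))/(-1889))*(I*√21/3) = (-918*3/1726 - 760*(-1/1889))*(I*√21/3) = (-1377/863 + 760/1889)*(I*√21/3) = -1945273*I*√21/4890621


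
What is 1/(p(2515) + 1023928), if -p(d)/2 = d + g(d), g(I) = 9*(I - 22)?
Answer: 1/974024 ≈ 1.0267e-6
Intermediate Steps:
g(I) = -198 + 9*I (g(I) = 9*(-22 + I) = -198 + 9*I)
p(d) = 396 - 20*d (p(d) = -2*(d + (-198 + 9*d)) = -2*(-198 + 10*d) = 396 - 20*d)
1/(p(2515) + 1023928) = 1/((396 - 20*2515) + 1023928) = 1/((396 - 50300) + 1023928) = 1/(-49904 + 1023928) = 1/974024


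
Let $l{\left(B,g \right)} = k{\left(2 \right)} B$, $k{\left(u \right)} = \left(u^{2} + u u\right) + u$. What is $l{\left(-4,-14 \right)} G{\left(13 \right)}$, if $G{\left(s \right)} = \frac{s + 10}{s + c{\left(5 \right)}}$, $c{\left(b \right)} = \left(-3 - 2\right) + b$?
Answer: $- \frac{920}{13} \approx -70.769$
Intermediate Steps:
$k{\left(u \right)} = u + 2 u^{2}$ ($k{\left(u \right)} = \left(u^{2} + u^{2}\right) + u = 2 u^{2} + u = u + 2 u^{2}$)
$c{\left(b \right)} = -5 + b$
$l{\left(B,g \right)} = 10 B$ ($l{\left(B,g \right)} = 2 \left(1 + 2 \cdot 2\right) B = 2 \left(1 + 4\right) B = 2 \cdot 5 B = 10 B$)
$G{\left(s \right)} = \frac{10 + s}{s}$ ($G{\left(s \right)} = \frac{s + 10}{s + \left(-5 + 5\right)} = \frac{10 + s}{s + 0} = \frac{10 + s}{s}$)
$l{\left(-4,-14 \right)} G{\left(13 \right)} = 10 \left(-4\right) \frac{10 + 13}{13} = - 40 \cdot \frac{1}{13} \cdot 23 = \left(-40\right) \frac{23}{13} = - \frac{920}{13}$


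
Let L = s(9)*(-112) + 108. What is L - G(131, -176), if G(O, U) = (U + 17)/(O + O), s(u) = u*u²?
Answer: -21363321/262 ≈ -81539.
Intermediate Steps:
s(u) = u³
L = -81540 (L = 9³*(-112) + 108 = 729*(-112) + 108 = -81648 + 108 = -81540)
G(O, U) = (17 + U)/(2*O) (G(O, U) = (17 + U)/((2*O)) = (17 + U)*(1/(2*O)) = (17 + U)/(2*O))
L - G(131, -176) = -81540 - (17 - 176)/(2*131) = -81540 - (-159)/(2*131) = -81540 - 1*(-159/262) = -81540 + 159/262 = -21363321/262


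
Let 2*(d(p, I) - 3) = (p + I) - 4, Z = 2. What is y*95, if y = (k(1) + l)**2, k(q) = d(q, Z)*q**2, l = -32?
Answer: 330695/4 ≈ 82674.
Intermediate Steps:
d(p, I) = 1 + I/2 + p/2 (d(p, I) = 3 + ((p + I) - 4)/2 = 3 + ((I + p) - 4)/2 = 3 + (-4 + I + p)/2 = 3 + (-2 + I/2 + p/2) = 1 + I/2 + p/2)
k(q) = q**2*(2 + q/2) (k(q) = (1 + (1/2)*2 + q/2)*q**2 = (1 + 1 + q/2)*q**2 = (2 + q/2)*q**2 = q**2*(2 + q/2))
y = 3481/4 (y = ((1/2)*1**2*(4 + 1) - 32)**2 = ((1/2)*1*5 - 32)**2 = (5/2 - 32)**2 = (-59/2)**2 = 3481/4 ≈ 870.25)
y*95 = (3481/4)*95 = 330695/4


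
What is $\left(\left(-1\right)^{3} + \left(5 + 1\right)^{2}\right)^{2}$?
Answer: $1225$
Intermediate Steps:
$\left(\left(-1\right)^{3} + \left(5 + 1\right)^{2}\right)^{2} = \left(-1 + 6^{2}\right)^{2} = \left(-1 + 36\right)^{2} = 35^{2} = 1225$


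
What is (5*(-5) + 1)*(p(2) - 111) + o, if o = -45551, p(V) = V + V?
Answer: -42983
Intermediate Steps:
p(V) = 2*V
(5*(-5) + 1)*(p(2) - 111) + o = (5*(-5) + 1)*(2*2 - 111) - 45551 = (-25 + 1)*(4 - 111) - 45551 = -24*(-107) - 45551 = 2568 - 45551 = -42983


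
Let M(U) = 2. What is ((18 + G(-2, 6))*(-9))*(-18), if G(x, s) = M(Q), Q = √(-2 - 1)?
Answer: 3240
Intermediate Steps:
Q = I*√3 (Q = √(-3) = I*√3 ≈ 1.732*I)
G(x, s) = 2
((18 + G(-2, 6))*(-9))*(-18) = ((18 + 2)*(-9))*(-18) = (20*(-9))*(-18) = -180*(-18) = 3240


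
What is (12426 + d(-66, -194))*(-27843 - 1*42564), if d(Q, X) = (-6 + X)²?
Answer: -3691157382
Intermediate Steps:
(12426 + d(-66, -194))*(-27843 - 1*42564) = (12426 + (-6 - 194)²)*(-27843 - 1*42564) = (12426 + (-200)²)*(-27843 - 42564) = (12426 + 40000)*(-70407) = 52426*(-70407) = -3691157382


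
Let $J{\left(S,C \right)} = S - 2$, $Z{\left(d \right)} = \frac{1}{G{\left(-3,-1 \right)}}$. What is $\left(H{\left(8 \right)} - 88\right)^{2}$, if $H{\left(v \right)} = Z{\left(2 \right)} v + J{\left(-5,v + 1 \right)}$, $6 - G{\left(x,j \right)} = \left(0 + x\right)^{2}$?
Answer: $\frac{85849}{9} \approx 9538.8$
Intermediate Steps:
$G{\left(x,j \right)} = 6 - x^{2}$ ($G{\left(x,j \right)} = 6 - \left(0 + x\right)^{2} = 6 - x^{2}$)
$Z{\left(d \right)} = - \frac{1}{3}$ ($Z{\left(d \right)} = \frac{1}{6 - \left(-3\right)^{2}} = \frac{1}{6 - 9} = \frac{1}{-3} = - \frac{1}{3}$)
$J{\left(S,C \right)} = -2 + S$
$H{\left(v \right)} = -7 - \frac{v}{3}$ ($H{\left(v \right)} = - \frac{v}{3} - 7 = -7 - \frac{v}{3}$)
$\left(H{\left(8 \right)} - 88\right)^{2} = \left(\left(-7 - \frac{8}{3}\right) - 88\right)^{2} = \left(- \frac{29}{3} - 88\right)^{2} = \left(- \frac{293}{3}\right)^{2} = \frac{85849}{9}$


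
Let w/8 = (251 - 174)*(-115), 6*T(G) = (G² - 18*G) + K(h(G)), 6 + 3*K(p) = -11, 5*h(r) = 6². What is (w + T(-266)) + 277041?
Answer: 3938233/18 ≈ 2.1879e+5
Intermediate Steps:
h(r) = 36/5 (h(r) = (⅕)*6² = (⅕)*36 = 36/5)
K(p) = -17/3 (K(p) = -2 + (⅓)*(-11) = -2 - 11/3 = -17/3)
T(G) = -17/18 - 3*G + G²/6 (T(G) = ((G² - 18*G) - 17/3)/6 = (-17/3 + G² - 18*G)/6 = -17/18 - 3*G + G²/6)
w = -70840 (w = 8*((251 - 174)*(-115)) = 8*(77*(-115)) = 8*(-8855) = -70840)
(w + T(-266)) + 277041 = (-70840 + (-17/18 - 3*(-266) + (⅙)*(-266)²)) + 277041 = (-70840 + (-17/18 + 798 + (⅙)*70756)) + 277041 = (-70840 + (-17/18 + 798 + 35378/3)) + 277041 = (-70840 + 226615/18) + 277041 = -1048505/18 + 277041 = 3938233/18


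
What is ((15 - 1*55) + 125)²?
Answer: 7225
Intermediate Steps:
((15 - 1*55) + 125)² = ((15 - 55) + 125)² = (-40 + 125)² = 85² = 7225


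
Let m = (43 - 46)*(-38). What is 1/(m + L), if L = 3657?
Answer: 1/3771 ≈ 0.00026518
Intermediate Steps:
m = 114 (m = -3*(-38) = 114)
1/(m + L) = 1/(114 + 3657) = 1/3771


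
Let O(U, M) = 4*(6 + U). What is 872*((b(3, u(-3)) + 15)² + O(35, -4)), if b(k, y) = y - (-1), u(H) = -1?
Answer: 339208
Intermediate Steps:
b(k, y) = 1 + y (b(k, y) = y - 1*(-1) = y + 1 = 1 + y)
O(U, M) = 24 + 4*U
872*((b(3, u(-3)) + 15)² + O(35, -4)) = 872*(((1 - 1) + 15)² + (24 + 4*35)) = 872*((0 + 15)² + (24 + 140)) = 872*(15² + 164) = 872*(225 + 164) = 872*389 = 339208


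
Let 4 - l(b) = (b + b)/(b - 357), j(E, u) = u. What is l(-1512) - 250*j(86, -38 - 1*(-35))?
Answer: 66962/89 ≈ 752.38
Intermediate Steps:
l(b) = 4 - 2*b/(-357 + b) (l(b) = 4 - (b + b)/(b - 357) = 4 - 2*b/(-357 + b))
l(-1512) - 250*j(86, -38 - 1*(-35)) = 2*(-714 - 1512)/(-357 - 1512) - 250*(-38 - 1*(-35)) = 2*(-2226)/(-1869) - 250*(-38 + 35) = 2*(-1/1869)*(-2226) - 250*(-3) = 212/89 - 1*(-750) = 212/89 + 750 = 66962/89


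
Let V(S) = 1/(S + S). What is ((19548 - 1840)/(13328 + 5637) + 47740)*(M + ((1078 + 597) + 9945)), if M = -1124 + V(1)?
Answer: 9503602560172/18965 ≈ 5.0111e+8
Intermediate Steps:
V(S) = 1/(2*S)
M = -2247/2 (M = -1124 + (½)/1 = -1124 + (½)*1 = -1124 + ½ = -2247/2 ≈ -1123.5)
((19548 - 1840)/(13328 + 5637) + 47740)*(M + ((1078 + 597) + 9945)) = ((19548 - 1840)/(13328 + 5637) + 47740)*(-2247/2 + ((1078 + 597) + 9945)) = (17708/18965 + 47740)*(-2247/2 + (1675 + 9945)) = (17708*(1/18965) + 47740)*(-2247/2 + 11620) = (17708/18965 + 47740)*(20993/2) = (905406808/18965)*(20993/2) = 9503602560172/18965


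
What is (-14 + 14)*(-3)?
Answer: 0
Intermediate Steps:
(-14 + 14)*(-3) = 0*(-3) = 0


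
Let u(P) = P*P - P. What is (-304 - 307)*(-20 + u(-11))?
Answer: -68432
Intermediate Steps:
u(P) = P**2 - P
(-304 - 307)*(-20 + u(-11)) = (-304 - 307)*(-20 - 11*(-1 - 11)) = -611*(-20 - 11*(-12)) = -611*(-20 + 132) = -611*112 = -68432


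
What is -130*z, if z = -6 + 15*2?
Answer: -3120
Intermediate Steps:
z = 24 (z = -6 + 30 = 24)
-130*z = -130*24 = -3120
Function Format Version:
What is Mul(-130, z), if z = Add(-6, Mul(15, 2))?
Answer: -3120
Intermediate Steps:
z = 24 (z = Add(-6, 30) = 24)
Mul(-130, z) = Mul(-130, 24) = -3120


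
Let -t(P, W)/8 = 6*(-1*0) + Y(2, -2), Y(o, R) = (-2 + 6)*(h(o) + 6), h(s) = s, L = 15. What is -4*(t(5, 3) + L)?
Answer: 964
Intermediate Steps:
Y(o, R) = 24 + 4*o (Y(o, R) = (-2 + 6)*(o + 6) = 4*(6 + o) = 24 + 4*o)
t(P, W) = -256 (t(P, W) = -8*(6*(-1*0) + (24 + 4*2)) = -8*(6*0 + (24 + 8)) = -8*(0 + 32) = -8*32 = -256)
-4*(t(5, 3) + L) = -4*(-256 + 15) = -4*(-241) = 964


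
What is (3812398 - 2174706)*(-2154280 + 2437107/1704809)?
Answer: -6014642494369906796/1704809 ≈ -3.5280e+12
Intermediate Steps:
(3812398 - 2174706)*(-2154280 + 2437107/1704809) = 1637692*(-2154280 + 2437107*(1/1704809)) = 1637692*(-2154280 + 2437107/1704809) = 1637692*(-3672633495413/1704809) = -6014642494369906796/1704809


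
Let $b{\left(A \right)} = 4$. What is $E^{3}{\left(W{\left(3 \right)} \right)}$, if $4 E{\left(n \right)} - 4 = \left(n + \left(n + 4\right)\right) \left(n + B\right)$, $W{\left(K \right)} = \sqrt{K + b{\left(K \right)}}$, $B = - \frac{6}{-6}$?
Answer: $\frac{1705}{4} + \frac{639 \sqrt{7}}{4} \approx 848.91$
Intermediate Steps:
$B = 1$ ($B = \left(-6\right) \left(- \frac{1}{6}\right) = 1$)
$W{\left(K \right)} = \sqrt{4 + K}$ ($W{\left(K \right)} = \sqrt{K + 4} = \sqrt{4 + K}$)
$E{\left(n \right)} = 1 + \frac{\left(1 + n\right) \left(4 + 2 n\right)}{4}$ ($E{\left(n \right)} = 1 + \frac{\left(n + \left(n + 4\right)\right) \left(n + 1\right)}{4} = 1 + \frac{\left(n + \left(4 + n\right)\right) \left(1 + n\right)}{4} = 1 + \frac{\left(4 + 2 n\right) \left(1 + n\right)}{4} = 1 + \frac{\left(1 + n\right) \left(4 + 2 n\right)}{4}$)
$E^{3}{\left(W{\left(3 \right)} \right)} = \left(2 + \frac{\left(\sqrt{4 + 3}\right)^{2}}{2} + \frac{3 \sqrt{4 + 3}}{2}\right)^{3} = \left(2 + \frac{\left(\sqrt{7}\right)^{2}}{2} + \frac{3 \sqrt{7}}{2}\right)^{3} = \left(2 + \frac{1}{2} \cdot 7 + \frac{3 \sqrt{7}}{2}\right)^{3} = \left(2 + \frac{7}{2} + \frac{3 \sqrt{7}}{2}\right)^{3} = \left(\frac{11}{2} + \frac{3 \sqrt{7}}{2}\right)^{3}$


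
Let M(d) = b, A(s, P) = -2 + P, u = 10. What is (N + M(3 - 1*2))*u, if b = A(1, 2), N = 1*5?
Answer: 50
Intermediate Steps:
N = 5
b = 0 (b = -2 + 2 = 0)
M(d) = 0
(N + M(3 - 1*2))*u = (5 + 0)*10 = 5*10 = 50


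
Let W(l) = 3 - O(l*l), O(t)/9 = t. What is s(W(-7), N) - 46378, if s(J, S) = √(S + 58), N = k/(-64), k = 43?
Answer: -46378 + √3669/8 ≈ -46370.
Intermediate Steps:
N = -43/64 (N = 43/(-64) = 43*(-1/64) = -43/64 ≈ -0.67188)
O(t) = 9*t
W(l) = 3 - 9*l² (W(l) = 3 - 9*l*l = 3 - 9*l²)
s(J, S) = √(58 + S)
s(W(-7), N) - 46378 = √(58 - 43/64) - 46378 = √(3669/64) - 46378 = √3669/8 - 46378 = -46378 + √3669/8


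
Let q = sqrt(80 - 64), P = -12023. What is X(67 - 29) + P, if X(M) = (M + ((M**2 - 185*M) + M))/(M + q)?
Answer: -255238/21 ≈ -12154.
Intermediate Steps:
q = 4 (q = sqrt(16) = 4)
X(M) = (M**2 - 183*M)/(4 + M) (X(M) = (M + ((M**2 - 185*M) + M))/(M + 4) = (M + (M**2 - 184*M))/(4 + M) = (M**2 - 183*M)/(4 + M))
X(67 - 29) + P = (67 - 29)*(-183 + (67 - 29))/(4 + (67 - 29)) - 12023 = 38*(-183 + 38)/(4 + 38) - 12023 = 38*(-145)/42 - 12023 = 38*(1/42)*(-145) - 12023 = -2755/21 - 12023 = -255238/21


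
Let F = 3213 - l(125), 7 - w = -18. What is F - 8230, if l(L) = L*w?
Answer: -8142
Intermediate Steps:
w = 25 (w = 7 - 1*(-18) = 7 + 18 = 25)
l(L) = 25*L (l(L) = L*25 = 25*L)
F = 88 (F = 3213 - 25*125 = 3213 - 1*3125 = 3213 - 3125 = 88)
F - 8230 = 88 - 8230 = -8142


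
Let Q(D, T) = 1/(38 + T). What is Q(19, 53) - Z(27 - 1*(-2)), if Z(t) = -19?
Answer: 1730/91 ≈ 19.011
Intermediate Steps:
Q(19, 53) - Z(27 - 1*(-2)) = 1/(38 + 53) - 1*(-19) = 1/91 + 19 = 1730/91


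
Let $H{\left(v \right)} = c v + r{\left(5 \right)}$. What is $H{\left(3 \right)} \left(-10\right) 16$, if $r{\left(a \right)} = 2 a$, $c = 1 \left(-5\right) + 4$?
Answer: $-1120$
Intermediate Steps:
$c = -1$ ($c = -5 + 4 = -1$)
$H{\left(v \right)} = 10 - v$ ($H{\left(v \right)} = - v + 2 \cdot 5 = - v + 10 = 10 - v$)
$H{\left(3 \right)} \left(-10\right) 16 = \left(10 - 3\right) \left(-10\right) 16 = 7 \left(-10\right) 16 = \left(-70\right) 16 = -1120$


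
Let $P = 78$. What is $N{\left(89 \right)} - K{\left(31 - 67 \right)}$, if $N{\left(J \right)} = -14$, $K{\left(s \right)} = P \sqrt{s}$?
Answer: $-14 - 468 i \approx -14.0 - 468.0 i$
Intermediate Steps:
$K{\left(s \right)} = 78 \sqrt{s}$
$N{\left(89 \right)} - K{\left(31 - 67 \right)} = -14 - 78 \sqrt{31 - 67} = -14 - 78 \sqrt{-36} = -14 - 78 \cdot 6 i = -14 - 468 i$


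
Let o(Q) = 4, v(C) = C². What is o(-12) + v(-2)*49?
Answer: 200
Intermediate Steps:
o(-12) + v(-2)*49 = 4 + (-2)²*49 = 4 + 4*49 = 4 + 196 = 200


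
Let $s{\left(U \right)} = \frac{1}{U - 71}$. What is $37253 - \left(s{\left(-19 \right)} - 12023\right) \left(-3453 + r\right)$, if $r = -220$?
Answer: $- \frac{3971094013}{90} \approx -4.4123 \cdot 10^{7}$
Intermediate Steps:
$s{\left(U \right)} = \frac{1}{-71 + U}$
$37253 - \left(s{\left(-19 \right)} - 12023\right) \left(-3453 + r\right) = 37253 - \left(\frac{1}{-71 - 19} - 12023\right) \left(-3453 - 220\right) = 37253 - \left(\frac{1}{-90} - 12023\right) \left(-3673\right) = 37253 - \left(- \frac{1}{90} - 12023\right) \left(-3673\right) = 37253 - \left(- \frac{1082071}{90}\right) \left(-3673\right) = 37253 - \frac{3974446783}{90} = - \frac{3971094013}{90}$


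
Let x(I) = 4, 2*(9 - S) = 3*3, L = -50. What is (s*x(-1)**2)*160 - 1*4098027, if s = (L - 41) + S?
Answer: -4319467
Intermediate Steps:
S = 9/2 (S = 9 - 3*3/2 = 9 - 1/2*9 = 9 - 9/2 = 9/2 ≈ 4.5000)
s = -173/2 (s = (-50 - 41) + 9/2 = -91 + 9/2 = -173/2 ≈ -86.500)
(s*x(-1)**2)*160 - 1*4098027 = -173/2*4**2*160 - 1*4098027 = -173/2*16*160 - 4098027 = -1384*160 - 4098027 = -221440 - 4098027 = -4319467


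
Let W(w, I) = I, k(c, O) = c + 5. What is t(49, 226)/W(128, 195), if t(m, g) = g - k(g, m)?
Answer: -1/39 ≈ -0.025641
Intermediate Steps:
k(c, O) = 5 + c
t(m, g) = -5 (t(m, g) = g - (5 + g) = g + (-5 - g) = -5)
t(49, 226)/W(128, 195) = -5/195 = -5*1/195 = -1/39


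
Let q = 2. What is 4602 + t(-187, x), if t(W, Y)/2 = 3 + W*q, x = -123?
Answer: 3860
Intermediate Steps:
t(W, Y) = 6 + 4*W (t(W, Y) = 2*(3 + W*2) = 2*(3 + 2*W) = 6 + 4*W)
4602 + t(-187, x) = 4602 + (6 + 4*(-187)) = 4602 + (6 - 748) = 4602 - 742 = 3860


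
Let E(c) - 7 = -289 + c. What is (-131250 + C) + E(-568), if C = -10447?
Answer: -142547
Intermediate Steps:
E(c) = -282 + c (E(c) = 7 + (-289 + c) = -282 + c)
(-131250 + C) + E(-568) = (-131250 - 10447) + (-282 - 568) = -141697 - 850 = -142547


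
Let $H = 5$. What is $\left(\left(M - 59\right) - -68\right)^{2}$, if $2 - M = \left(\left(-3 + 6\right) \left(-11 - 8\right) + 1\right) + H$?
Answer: $3844$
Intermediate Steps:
$M = 53$ ($M = 2 - \left(\left(\left(-3 + 6\right) \left(-11 - 8\right) + 1\right) + 5\right) = 2 - \left(\left(3 \left(-19\right) + 1\right) + 5\right) = 2 - \left(\left(-57 + 1\right) + 5\right) = 2 - \left(-56 + 5\right) = 2 - -51 = 2 + 51 = 53$)
$\left(\left(M - 59\right) - -68\right)^{2} = \left(\left(53 - 59\right) - -68\right)^{2} = \left(\left(53 - 59\right) + 68\right)^{2} = \left(-6 + 68\right)^{2} = 62^{2} = 3844$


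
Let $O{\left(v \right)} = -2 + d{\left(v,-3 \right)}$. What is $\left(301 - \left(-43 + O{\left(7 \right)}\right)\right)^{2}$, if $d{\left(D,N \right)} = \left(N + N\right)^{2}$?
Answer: $96100$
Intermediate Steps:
$d{\left(D,N \right)} = 4 N^{2}$ ($d{\left(D,N \right)} = \left(2 N\right)^{2} = 4 N^{2}$)
$O{\left(v \right)} = 34$ ($O{\left(v \right)} = -2 + 4 \left(-3\right)^{2} = -2 + 4 \cdot 9 = -2 + 36 = 34$)
$\left(301 - \left(-43 + O{\left(7 \right)}\right)\right)^{2} = \left(301 + \left(\left(5 \cdot 7 + 8\right) - 34\right)\right)^{2} = \left(301 + \left(\left(35 + 8\right) - 34\right)\right)^{2} = \left(301 + \left(43 - 34\right)\right)^{2} = \left(301 + 9\right)^{2} = 310^{2} = 96100$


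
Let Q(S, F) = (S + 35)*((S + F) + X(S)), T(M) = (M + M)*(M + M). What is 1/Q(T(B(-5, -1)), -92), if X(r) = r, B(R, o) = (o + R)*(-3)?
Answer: 1/3327500 ≈ 3.0053e-7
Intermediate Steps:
B(R, o) = -3*R - 3*o (B(R, o) = (R + o)*(-3) = -3*R - 3*o)
T(M) = 4*M² (T(M) = (2*M)*(2*M) = 4*M²)
Q(S, F) = (35 + S)*(F + 2*S) (Q(S, F) = (S + 35)*((S + F) + S) = (35 + S)*((F + S) + S) = (35 + S)*(F + 2*S))
1/Q(T(B(-5, -1)), -92) = 1/(2*(4*(-3*(-5) - 3*(-1))²)² + 35*(-92) + 70*(4*(-3*(-5) - 3*(-1))²) - 368*(-3*(-5) - 3*(-1))²) = 1/(2*(4*(15 + 3)²)² - 3220 + 70*(4*(15 + 3)²) - 368*(15 + 3)²) = 1/(2*(4*18²)² - 3220 + 70*(4*18²) - 368*18²) = 1/(2*(4*324)² - 3220 + 70*(4*324) - 368*324) = 1/(2*1296² - 3220 + 70*1296 - 92*1296) = 1/(2*1679616 - 3220 + 90720 - 119232) = 1/(3359232 - 3220 + 90720 - 119232) = 1/3327500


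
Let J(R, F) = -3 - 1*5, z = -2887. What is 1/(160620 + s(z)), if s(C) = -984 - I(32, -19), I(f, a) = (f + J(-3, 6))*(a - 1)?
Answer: 1/160116 ≈ 6.2455e-6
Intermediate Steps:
J(R, F) = -8 (J(R, F) = -3 - 5 = -8)
I(f, a) = (-1 + a)*(-8 + f) (I(f, a) = (f - 8)*(a - 1) = (-8 + f)*(-1 + a) = (-1 + a)*(-8 + f))
s(C) = -504 (s(C) = -984 - (8 - 1*32 - 8*(-19) - 19*32) = -984 - (8 - 32 + 152 - 608) = -984 - 1*(-480) = -984 + 480 = -504)
1/(160620 + s(z)) = 1/(160620 - 504) = 1/160116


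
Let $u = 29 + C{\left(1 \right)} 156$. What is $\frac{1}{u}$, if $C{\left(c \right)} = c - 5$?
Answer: $- \frac{1}{595} \approx -0.0016807$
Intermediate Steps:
$C{\left(c \right)} = -5 + c$ ($C{\left(c \right)} = c - 5 = -5 + c$)
$u = -595$ ($u = 29 + \left(-5 + 1\right) 156 = 29 - 624 = -595$)
$\frac{1}{u} = \frac{1}{-595} = - \frac{1}{595}$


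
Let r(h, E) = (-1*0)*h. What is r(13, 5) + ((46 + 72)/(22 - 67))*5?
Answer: -118/9 ≈ -13.111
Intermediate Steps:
r(h, E) = 0 (r(h, E) = 0*h = 0)
r(13, 5) + ((46 + 72)/(22 - 67))*5 = 0 + ((46 + 72)/(22 - 67))*5 = 0 + (118/(-45))*5 = 0 + (118*(-1/45))*5 = 0 - 118/45*5 = 0 - 118/9 = -118/9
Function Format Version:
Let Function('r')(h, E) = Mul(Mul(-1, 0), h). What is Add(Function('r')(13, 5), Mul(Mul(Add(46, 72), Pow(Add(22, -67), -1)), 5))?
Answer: Rational(-118, 9) ≈ -13.111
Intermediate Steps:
Function('r')(h, E) = 0 (Function('r')(h, E) = Mul(0, h) = 0)
Add(Function('r')(13, 5), Mul(Mul(Add(46, 72), Pow(Add(22, -67), -1)), 5)) = Add(0, Mul(Mul(Add(46, 72), Pow(Add(22, -67), -1)), 5)) = Add(0, Mul(Mul(118, Pow(-45, -1)), 5)) = Add(0, Mul(Mul(118, Rational(-1, 45)), 5)) = Add(0, Mul(Rational(-118, 45), 5)) = Add(0, Rational(-118, 9)) = Rational(-118, 9)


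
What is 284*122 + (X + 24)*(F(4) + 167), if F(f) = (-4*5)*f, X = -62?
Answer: 31342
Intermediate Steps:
F(f) = -20*f
284*122 + (X + 24)*(F(4) + 167) = 284*122 + (-62 + 24)*(-20*4 + 167) = 34648 - 38*(-80 + 167) = 34648 - 38*87 = 34648 - 3306 = 31342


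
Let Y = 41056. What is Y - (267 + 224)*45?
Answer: 18961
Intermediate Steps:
Y - (267 + 224)*45 = 41056 - (267 + 224)*45 = 41056 - 491*45 = 41056 - 1*22095 = 41056 - 22095 = 18961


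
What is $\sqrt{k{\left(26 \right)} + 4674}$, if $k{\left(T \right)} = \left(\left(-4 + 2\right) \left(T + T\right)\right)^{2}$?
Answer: $\sqrt{15490} \approx 124.46$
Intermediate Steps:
$k{\left(T \right)} = 16 T^{2}$ ($k{\left(T \right)} = \left(- 2 \cdot 2 T\right)^{2} = \left(- 4 T\right)^{2} = 16 T^{2}$)
$\sqrt{k{\left(26 \right)} + 4674} = \sqrt{16 \cdot 26^{2} + 4674} = \sqrt{16 \cdot 676 + 4674} = \sqrt{10816 + 4674} = \sqrt{15490}$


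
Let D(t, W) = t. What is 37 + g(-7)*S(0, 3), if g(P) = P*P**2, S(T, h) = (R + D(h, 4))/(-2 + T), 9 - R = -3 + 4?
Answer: 3847/2 ≈ 1923.5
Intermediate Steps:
R = 8 (R = 9 - (-3 + 4) = 9 - 1*1 = 9 - 1 = 8)
S(T, h) = (8 + h)/(-2 + T)
g(P) = P**3
37 + g(-7)*S(0, 3) = 37 + (-7)**3*((8 + 3)/(-2 + 0)) = 37 - 343*11/(-2) = 37 - (-343)*11/2 = 37 - 343*(-11/2) = 37 + 3773/2 = 3847/2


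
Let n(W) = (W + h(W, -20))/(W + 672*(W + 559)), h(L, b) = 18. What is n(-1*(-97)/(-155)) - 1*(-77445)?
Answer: 4504213516448/58160159 ≈ 77445.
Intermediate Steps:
n(W) = (18 + W)/(375648 + 673*W) (n(W) = (W + 18)/(W + 672*(W + 559)) = (18 + W)/(W + 672*(559 + W)) = (18 + W)/(W + (375648 + 672*W)) = (18 + W)/(375648 + 673*W))
n(-1*(-97)/(-155)) - 1*(-77445) = (18 - 1*(-97)/(-155))/(375648 + 673*(-1*(-97)/(-155))) - 1*(-77445) = (18 + 97*(-1/155))/(375648 + 673*(97*(-1/155))) + 77445 = (18 - 97/155)/(375648 + 673*(-97/155)) + 77445 = (2693/155)/(375648 - 65281/155) + 77445 = (2693/155)/(58160159/155) + 77445 = (155/58160159)*(2693/155) + 77445 = 2693/58160159 + 77445 = 4504213516448/58160159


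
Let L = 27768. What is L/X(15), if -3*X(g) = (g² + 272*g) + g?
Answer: -1157/60 ≈ -19.283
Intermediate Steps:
X(g) = -91*g - g²/3 (X(g) = -((g² + 272*g) + g)/3 = -(g² + 273*g)/3 = -91*g - g²/3)
L/X(15) = 27768/((-⅓*15*(273 + 15))) = 27768/((-⅓*15*288)) = 27768/(-1440) = 27768*(-1/1440) = -1157/60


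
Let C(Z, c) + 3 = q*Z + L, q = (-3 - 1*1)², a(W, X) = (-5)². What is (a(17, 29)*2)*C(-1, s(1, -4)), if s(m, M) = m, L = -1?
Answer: -1000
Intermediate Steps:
a(W, X) = 25
q = 16 (q = (-3 - 1)² = (-4)² = 16)
C(Z, c) = -4 + 16*Z (C(Z, c) = -3 + (16*Z - 1) = -3 + (-1 + 16*Z) = -4 + 16*Z)
(a(17, 29)*2)*C(-1, s(1, -4)) = (25*2)*(-4 + 16*(-1)) = 50*(-4 - 16) = 50*(-20) = -1000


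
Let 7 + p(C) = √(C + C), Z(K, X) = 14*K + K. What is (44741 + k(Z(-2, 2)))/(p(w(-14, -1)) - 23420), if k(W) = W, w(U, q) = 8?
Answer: -44711/23423 ≈ -1.9088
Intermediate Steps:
Z(K, X) = 15*K
p(C) = -7 + √2*√C (p(C) = -7 + √(C + C) = -7 + √(2*C) = -7 + √2*√C)
(44741 + k(Z(-2, 2)))/(p(w(-14, -1)) - 23420) = (44741 + 15*(-2))/((-7 + √2*√8) - 23420) = (44741 - 30)/((-7 + √2*(2*√2)) - 23420) = 44711/((-7 + 4) - 23420) = 44711/(-3 - 23420) = 44711/(-23423) = 44711*(-1/23423) = -44711/23423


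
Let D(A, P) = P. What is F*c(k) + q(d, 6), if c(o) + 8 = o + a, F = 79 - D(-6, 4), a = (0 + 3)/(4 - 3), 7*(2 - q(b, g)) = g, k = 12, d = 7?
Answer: 3683/7 ≈ 526.14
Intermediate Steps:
q(b, g) = 2 - g/7
a = 3 (a = 3/1 = 3*1 = 3)
F = 75 (F = 79 - 1*4 = 79 - 4 = 75)
c(o) = -5 + o (c(o) = -8 + (o + 3) = -8 + (3 + o) = -5 + o)
F*c(k) + q(d, 6) = 75*(-5 + 12) + (2 - ⅐*6) = 75*7 + (2 - 6/7) = 525 + 8/7 = 3683/7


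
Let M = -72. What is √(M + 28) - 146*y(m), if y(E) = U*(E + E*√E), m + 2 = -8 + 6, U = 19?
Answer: 11096 + 22192*I + 2*I*√11 ≈ 11096.0 + 22199.0*I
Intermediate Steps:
m = -4 (m = -2 + (-8 + 6) = -2 - 2 = -4)
y(E) = 19*E + 19*E^(3/2) (y(E) = 19*(E + E*√E) = 19*(E + E^(3/2)) = 19*E + 19*E^(3/2))
√(M + 28) - 146*y(m) = √(-72 + 28) - 146*(19*(-4) + 19*(-4)^(3/2)) = √(-44) - 146*(-76 + 19*(-8*I)) = 2*I*√11 - 146*(-76 - 152*I) = 2*I*√11 + (11096 + 22192*I) = 11096 + 22192*I + 2*I*√11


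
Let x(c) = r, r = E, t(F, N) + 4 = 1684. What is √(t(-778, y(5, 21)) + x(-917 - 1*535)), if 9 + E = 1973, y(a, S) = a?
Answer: 2*√911 ≈ 60.366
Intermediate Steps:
t(F, N) = 1680 (t(F, N) = -4 + 1684 = 1680)
E = 1964 (E = -9 + 1973 = 1964)
r = 1964
x(c) = 1964
√(t(-778, y(5, 21)) + x(-917 - 1*535)) = √(1680 + 1964) = √3644 = 2*√911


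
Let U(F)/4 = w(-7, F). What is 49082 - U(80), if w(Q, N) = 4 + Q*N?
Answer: 51306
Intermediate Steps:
w(Q, N) = 4 + N*Q
U(F) = 16 - 28*F (U(F) = 4*(4 + F*(-7)) = 4*(4 - 7*F) = 16 - 28*F)
49082 - U(80) = 49082 - (16 - 28*80) = 49082 - (16 - 2240) = 49082 - 1*(-2224) = 49082 + 2224 = 51306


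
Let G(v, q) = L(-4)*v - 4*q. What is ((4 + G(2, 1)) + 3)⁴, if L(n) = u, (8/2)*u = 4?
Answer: 625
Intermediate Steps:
u = 1 (u = (¼)*4 = 1)
L(n) = 1
G(v, q) = v - 4*q (G(v, q) = 1*v - 4*q = v - 4*q)
((4 + G(2, 1)) + 3)⁴ = ((4 + (2 - 4*1)) + 3)⁴ = ((4 + (2 - 4)) + 3)⁴ = ((4 - 2) + 3)⁴ = (2 + 3)⁴ = 5⁴ = 625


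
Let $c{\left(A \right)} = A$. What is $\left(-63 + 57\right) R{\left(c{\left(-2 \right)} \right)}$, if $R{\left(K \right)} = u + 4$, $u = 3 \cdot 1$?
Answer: $-42$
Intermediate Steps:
$u = 3$
$R{\left(K \right)} = 7$ ($R{\left(K \right)} = 3 + 4 = 7$)
$\left(-63 + 57\right) R{\left(c{\left(-2 \right)} \right)} = \left(-63 + 57\right) 7 = \left(-6\right) 7 = -42$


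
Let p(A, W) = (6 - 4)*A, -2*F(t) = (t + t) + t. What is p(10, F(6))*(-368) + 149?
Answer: -7211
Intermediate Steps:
F(t) = -3*t/2 (F(t) = -((t + t) + t)/2 = -(2*t + t)/2 = -3*t/2)
p(A, W) = 2*A
p(10, F(6))*(-368) + 149 = (2*10)*(-368) + 149 = 20*(-368) + 149 = -7360 + 149 = -7211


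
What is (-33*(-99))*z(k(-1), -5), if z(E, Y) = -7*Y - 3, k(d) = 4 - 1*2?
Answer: 104544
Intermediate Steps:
k(d) = 2 (k(d) = 4 - 2 = 2)
z(E, Y) = -3 - 7*Y
(-33*(-99))*z(k(-1), -5) = (-33*(-99))*(-3 - 7*(-5)) = 3267*(-3 + 35) = 3267*32 = 104544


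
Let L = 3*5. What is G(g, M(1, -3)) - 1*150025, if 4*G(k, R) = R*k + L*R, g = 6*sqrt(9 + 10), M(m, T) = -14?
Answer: -300155/2 - 21*sqrt(19) ≈ -1.5017e+5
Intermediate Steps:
L = 15
g = 6*sqrt(19) ≈ 26.153
G(k, R) = 15*R/4 + R*k/4 (G(k, R) = (R*k + 15*R)/4 = (15*R + R*k)/4 = 15*R/4 + R*k/4)
G(g, M(1, -3)) - 1*150025 = (1/4)*(-14)*(15 + 6*sqrt(19)) - 1*150025 = (-105/2 - 21*sqrt(19)) - 150025 = -300155/2 - 21*sqrt(19)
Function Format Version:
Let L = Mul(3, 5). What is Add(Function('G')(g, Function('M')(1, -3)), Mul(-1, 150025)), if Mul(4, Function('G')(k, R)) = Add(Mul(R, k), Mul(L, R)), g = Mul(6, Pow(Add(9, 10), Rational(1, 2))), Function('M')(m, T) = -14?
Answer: Add(Rational(-300155, 2), Mul(-21, Pow(19, Rational(1, 2)))) ≈ -1.5017e+5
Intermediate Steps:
L = 15
g = Mul(6, Pow(19, Rational(1, 2))) ≈ 26.153
Function('G')(k, R) = Add(Mul(Rational(15, 4), R), Mul(Rational(1, 4), R, k)) (Function('G')(k, R) = Mul(Rational(1, 4), Add(Mul(R, k), Mul(15, R))) = Mul(Rational(1, 4), Add(Mul(15, R), Mul(R, k))) = Add(Mul(Rational(15, 4), R), Mul(Rational(1, 4), R, k)))
Add(Function('G')(g, Function('M')(1, -3)), Mul(-1, 150025)) = Add(Mul(Rational(1, 4), -14, Add(15, Mul(6, Pow(19, Rational(1, 2))))), Mul(-1, 150025)) = Add(Add(Rational(-105, 2), Mul(-21, Pow(19, Rational(1, 2)))), -150025) = Add(Rational(-300155, 2), Mul(-21, Pow(19, Rational(1, 2))))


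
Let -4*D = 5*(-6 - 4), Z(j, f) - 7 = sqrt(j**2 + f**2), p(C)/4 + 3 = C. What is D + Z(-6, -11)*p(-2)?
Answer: -255/2 - 20*sqrt(157) ≈ -378.10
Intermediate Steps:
p(C) = -12 + 4*C
Z(j, f) = 7 + sqrt(f**2 + j**2) (Z(j, f) = 7 + sqrt(j**2 + f**2) = 7 + sqrt(f**2 + j**2))
D = 25/2 (D = -5*(-6 - 4)/4 = -5*(-10)/4 = -1/4*(-50) = 25/2 ≈ 12.500)
D + Z(-6, -11)*p(-2) = 25/2 + (7 + sqrt((-11)**2 + (-6)**2))*(-12 + 4*(-2)) = 25/2 + (7 + sqrt(121 + 36))*(-12 - 8) = 25/2 + (7 + sqrt(157))*(-20) = 25/2 + (-140 - 20*sqrt(157)) = -255/2 - 20*sqrt(157)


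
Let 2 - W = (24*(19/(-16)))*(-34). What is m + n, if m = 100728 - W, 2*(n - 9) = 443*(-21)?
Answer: 194105/2 ≈ 97053.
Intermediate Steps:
n = -9285/2 (n = 9 + (443*(-21))/2 = 9 + (1/2)*(-9303) = 9 - 9303/2 = -9285/2 ≈ -4642.5)
W = -967 (W = 2 - 24*(19/(-16))*(-34) = 2 - 24*(19*(-1/16))*(-34) = 2 - 24*(-19/16)*(-34) = 2 - (-57)*(-34)/2 = 2 - 1*969 = 2 - 969 = -967)
m = 101695 (m = 100728 - 1*(-967) = 100728 + 967 = 101695)
m + n = 101695 - 9285/2 = 194105/2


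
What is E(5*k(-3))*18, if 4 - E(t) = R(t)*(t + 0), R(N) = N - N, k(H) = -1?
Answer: 72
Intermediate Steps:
R(N) = 0
E(t) = 4 (E(t) = 4 - 0*(t + 0) = 4 - 0*t = 4 - 1*0 = 4 + 0 = 4)
E(5*k(-3))*18 = 4*18 = 72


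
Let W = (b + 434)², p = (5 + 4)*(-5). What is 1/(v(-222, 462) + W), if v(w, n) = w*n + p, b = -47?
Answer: 1/47160 ≈ 2.1204e-5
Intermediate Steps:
p = -45 (p = 9*(-5) = -45)
v(w, n) = -45 + n*w (v(w, n) = w*n - 45 = n*w - 45 = -45 + n*w)
W = 149769 (W = (-47 + 434)² = 387² = 149769)
1/(v(-222, 462) + W) = 1/((-45 + 462*(-222)) + 149769) = 1/((-45 - 102564) + 149769) = 1/(-102609 + 149769) = 1/47160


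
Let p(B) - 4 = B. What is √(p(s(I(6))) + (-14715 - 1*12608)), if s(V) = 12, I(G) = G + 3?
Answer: I*√27307 ≈ 165.25*I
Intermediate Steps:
I(G) = 3 + G
p(B) = 4 + B
√(p(s(I(6))) + (-14715 - 1*12608)) = √((4 + 12) + (-14715 - 1*12608)) = √(16 + (-14715 - 12608)) = √(16 - 27323) = √(-27307) = I*√27307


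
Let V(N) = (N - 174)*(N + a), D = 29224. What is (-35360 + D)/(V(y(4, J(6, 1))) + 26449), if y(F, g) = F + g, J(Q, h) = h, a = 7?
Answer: -6136/24421 ≈ -0.25126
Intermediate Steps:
V(N) = (-174 + N)*(7 + N) (V(N) = (N - 174)*(N + 7) = (-174 + N)*(7 + N))
(-35360 + D)/(V(y(4, J(6, 1))) + 26449) = (-35360 + 29224)/((-1218 + (4 + 1)² - 167*(4 + 1)) + 26449) = -6136/((-1218 + 5² - 167*5) + 26449) = -6136/((-1218 + 25 - 835) + 26449) = -6136/(-2028 + 26449) = -6136/24421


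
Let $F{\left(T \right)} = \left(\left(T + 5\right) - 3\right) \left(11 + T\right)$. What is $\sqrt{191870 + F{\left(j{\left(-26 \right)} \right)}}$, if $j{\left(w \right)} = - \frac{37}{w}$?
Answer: $\frac{3 \sqrt{14414763}}{26} \approx 438.08$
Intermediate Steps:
$F{\left(T \right)} = \left(2 + T\right) \left(11 + T\right)$ ($F{\left(T \right)} = \left(\left(5 + T\right) - 3\right) \left(11 + T\right) = \left(2 + T\right) \left(11 + T\right)$)
$\sqrt{191870 + F{\left(j{\left(-26 \right)} \right)}} = \sqrt{191870 + \left(22 + \left(- \frac{37}{-26}\right)^{2} + 13 \left(- \frac{37}{-26}\right)\right)} = \sqrt{191870 + \left(22 + \left(\left(-37\right) \left(- \frac{1}{26}\right)\right)^{2} + 13 \left(\left(-37\right) \left(- \frac{1}{26}\right)\right)\right)} = \sqrt{191870 + \left(22 + \left(\frac{37}{26}\right)^{2} + 13 \cdot \frac{37}{26}\right)} = \sqrt{191870 + \left(22 + \frac{1369}{676} + \frac{37}{2}\right)} = \sqrt{191870 + \frac{28747}{676}} = \sqrt{\frac{129732867}{676}} = \frac{3 \sqrt{14414763}}{26}$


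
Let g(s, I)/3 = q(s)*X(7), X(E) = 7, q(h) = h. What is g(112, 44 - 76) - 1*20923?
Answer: -18571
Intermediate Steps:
g(s, I) = 21*s (g(s, I) = 3*(s*7) = 3*(7*s) = 21*s)
g(112, 44 - 76) - 1*20923 = 21*112 - 1*20923 = 2352 - 20923 = -18571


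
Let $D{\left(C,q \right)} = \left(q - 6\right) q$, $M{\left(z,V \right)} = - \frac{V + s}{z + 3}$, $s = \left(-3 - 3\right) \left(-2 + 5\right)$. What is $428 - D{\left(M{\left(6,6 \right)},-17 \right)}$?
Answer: $37$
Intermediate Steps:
$s = -18$ ($s = \left(-6\right) 3 = -18$)
$M{\left(z,V \right)} = - \frac{-18 + V}{3 + z}$ ($M{\left(z,V \right)} = - \frac{V - 18}{z + 3} = - \frac{-18 + V}{3 + z}$)
$D{\left(C,q \right)} = q \left(-6 + q\right)$ ($D{\left(C,q \right)} = \left(q - 6\right) q = \left(-6 + q\right) q = q \left(-6 + q\right)$)
$428 - D{\left(M{\left(6,6 \right)},-17 \right)} = 428 - - 17 \left(-6 - 17\right) = 428 - \left(-17\right) \left(-23\right) = 428 - 391 = 37$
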